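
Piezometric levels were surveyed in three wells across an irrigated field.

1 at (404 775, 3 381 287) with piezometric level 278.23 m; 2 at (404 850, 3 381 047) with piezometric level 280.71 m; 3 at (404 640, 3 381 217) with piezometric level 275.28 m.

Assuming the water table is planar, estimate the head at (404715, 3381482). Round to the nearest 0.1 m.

Taking 1 as reference: 2−1 = (75, -240, +2.48); 3−1 = (-135, -70, -2.95).
Determinant of the coordinate differences = 75·(-70) − (-135)·(-240) = -37650.
∂h/∂x = [(+2.48)·(-70) − (-2.95)·(-240)] / -37650 = +0.02342
∂h/∂y = [75·(-2.95) − (-135)·(+2.48)] / -37650 = -0.003016
h(404715, 3381482) = 278.23 + (+0.02342)·(-60) + (-0.003016)·(195) = 278.23 -1.405 -0.588 = 276.237 m.

276.2 m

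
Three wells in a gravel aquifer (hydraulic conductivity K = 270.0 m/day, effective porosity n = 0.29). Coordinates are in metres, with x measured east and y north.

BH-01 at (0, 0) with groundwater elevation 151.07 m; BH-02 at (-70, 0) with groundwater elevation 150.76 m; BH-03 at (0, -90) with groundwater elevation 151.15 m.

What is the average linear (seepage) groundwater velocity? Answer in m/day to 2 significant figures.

∂h/∂x = (150.76 − 151.07) / (-70 − 0) = +0.004429
∂h/∂y = (151.15 − 151.07) / (-90 − 0) = -0.0008889
|∇h| = √(0.004429² + -0.0008889²) = 0.004517
Seepage velocity v = K·i/n = 270.0 × 0.004517 / 0.29 = 4.205 m/day.

4.2 m/day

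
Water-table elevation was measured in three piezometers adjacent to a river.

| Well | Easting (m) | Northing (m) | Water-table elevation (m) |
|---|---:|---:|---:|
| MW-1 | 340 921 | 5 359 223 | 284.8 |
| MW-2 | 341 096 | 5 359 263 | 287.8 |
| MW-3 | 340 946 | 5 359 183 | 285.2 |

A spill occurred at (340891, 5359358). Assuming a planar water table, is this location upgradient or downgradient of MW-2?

downgradient

Differences from MW-1: to MW-2 (Δx, Δy, Δh) = (175, 40, +3.0); to MW-3 = (25, -40, +0.4).
Solve a·Δx + b·Δy = Δh: det = 175·(-40) − 25·40 = -8000.
∂h/∂x = [(+3.0)·(-40) − (+0.4)·40] / -8000 = +0.01700
∂h/∂y = [175·(+0.4) − 25·(+3.0)] / -8000 = +0.0006250
Head at (340891, 5359358) = 284.8 + (+0.01700)·(-30) + (+0.0006250)·(135) = 284.37 m.
That is lower than the 287.8 m at MW-2, so the point is downgradient.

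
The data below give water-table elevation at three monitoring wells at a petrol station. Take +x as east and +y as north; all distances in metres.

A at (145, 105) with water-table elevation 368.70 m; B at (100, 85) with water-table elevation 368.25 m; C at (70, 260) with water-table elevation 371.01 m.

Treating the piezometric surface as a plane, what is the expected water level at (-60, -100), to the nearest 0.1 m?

Taking A as reference: B−A = (-45, -20, -0.45); C−A = (-75, 155, +2.31).
Determinant of the coordinate differences = (-45)·155 − (-75)·(-20) = -8475.
∂h/∂x = [(-0.45)·155 − (+2.31)·(-20)] / -8475 = +0.002779
∂h/∂y = [(-45)·(+2.31) − (-75)·(-0.45)] / -8475 = +0.01625
h(-60, -100) = 368.70 + (+0.002779)·(-205) + (+0.01625)·(-205) = 368.70 -0.570 -3.331 = 364.800 m.

364.8 m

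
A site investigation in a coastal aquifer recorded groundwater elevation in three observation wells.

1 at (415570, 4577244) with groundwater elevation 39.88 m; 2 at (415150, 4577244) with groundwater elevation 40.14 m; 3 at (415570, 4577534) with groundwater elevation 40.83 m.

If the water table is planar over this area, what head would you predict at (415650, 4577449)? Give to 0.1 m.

∂h/∂x = (40.14 − 39.88) / (415150 − 415570) = -0.0006190
∂h/∂y = (40.83 − 39.88) / (4577534 − 4577244) = +0.003276
h(415650, 4577449) = 39.88 + (-0.0006190)·(80) + (+0.003276)·(205) = 39.88 -0.050 +0.672 = 40.502 m.

40.5 m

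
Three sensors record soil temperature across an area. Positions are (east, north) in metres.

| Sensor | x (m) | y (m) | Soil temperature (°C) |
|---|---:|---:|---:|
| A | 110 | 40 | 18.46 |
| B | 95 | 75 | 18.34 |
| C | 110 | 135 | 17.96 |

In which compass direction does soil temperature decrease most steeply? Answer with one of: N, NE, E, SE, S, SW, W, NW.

With T = a·x + b·y + c and A as origin, the differences give:
  (-15)·a + 35·b = -0.12
  0·a + 95·b = -0.50
Eliminate b (×95 and ×35, subtract): -1425·a = 6.100 → a = ∂T/∂x = -0.004281
Back-substitute: b = ∂T/∂y = -0.005263.
Steepest decrease is along −∇f = (+0.004281 E, +0.005263 N) → northeast.

NE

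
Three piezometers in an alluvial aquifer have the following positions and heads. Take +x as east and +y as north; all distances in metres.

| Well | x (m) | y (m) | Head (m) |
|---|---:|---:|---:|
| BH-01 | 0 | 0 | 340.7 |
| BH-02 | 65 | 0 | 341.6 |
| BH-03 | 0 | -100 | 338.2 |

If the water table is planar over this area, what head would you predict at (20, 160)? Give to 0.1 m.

∂h/∂x = (341.6 − 340.7) / (65 − 0) = +0.01385
∂h/∂y = (338.2 − 340.7) / (-100 − 0) = +0.02500
h(20, 160) = 340.7 + (+0.01385)·(20) + (+0.02500)·(160) = 340.7 +0.277 +4.000 = 344.977 m.

345.0 m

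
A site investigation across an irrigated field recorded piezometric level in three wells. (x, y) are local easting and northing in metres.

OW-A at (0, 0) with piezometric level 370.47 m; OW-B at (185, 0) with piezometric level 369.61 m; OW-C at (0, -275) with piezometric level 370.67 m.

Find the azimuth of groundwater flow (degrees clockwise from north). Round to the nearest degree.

081°

∂h/∂x = (369.61 − 370.47) / (185 − 0) = -0.004649
∂h/∂y = (370.67 − 370.47) / (-275 − 0) = -0.0007273
Flow direction (−∇h) has components (+0.004649 E, +0.0007273 N).
Azimuth = atan2(E, N) = atan2(+0.004649, +0.0007273) = 81.1° ≈ 081°.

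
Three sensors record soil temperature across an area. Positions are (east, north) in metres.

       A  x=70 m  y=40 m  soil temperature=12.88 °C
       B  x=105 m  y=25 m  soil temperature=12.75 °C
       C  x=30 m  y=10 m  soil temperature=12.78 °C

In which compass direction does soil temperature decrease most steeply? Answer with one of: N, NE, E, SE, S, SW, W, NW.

S

With T = a·x + b·y + c and A as origin, the differences give:
  35·a + (-15)·b = -0.13
  (-40)·a + (-30)·b = -0.10
Eliminate b (×(-30) and ×(-15), subtract): -1650·a = 2.400 → a = ∂T/∂x = -0.001455
Back-substitute: b = ∂T/∂y = +0.005273.
Steepest decrease is along −∇f = (+0.001455 E, -0.005273 N) → south.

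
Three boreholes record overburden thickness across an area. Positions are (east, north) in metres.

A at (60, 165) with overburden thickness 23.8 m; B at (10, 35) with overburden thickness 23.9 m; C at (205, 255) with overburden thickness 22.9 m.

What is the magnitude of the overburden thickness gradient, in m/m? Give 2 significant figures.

Taking A as reference: B−A = (-50, -130, +0.1); C−A = (145, 90, -0.9).
Determinant of the coordinate differences = (-50)·90 − 145·(-130) = 14350.
∂d/∂x = [(+0.1)·90 − (-0.9)·(-130)] / 14350 = -0.007526
∂d/∂y = [(-50)·(-0.9) − 145·(+0.1)] / 14350 = +0.002125
|∇f| = √(-0.007526² + 0.002125²) = 0.00782 m/m

0.0078 m/m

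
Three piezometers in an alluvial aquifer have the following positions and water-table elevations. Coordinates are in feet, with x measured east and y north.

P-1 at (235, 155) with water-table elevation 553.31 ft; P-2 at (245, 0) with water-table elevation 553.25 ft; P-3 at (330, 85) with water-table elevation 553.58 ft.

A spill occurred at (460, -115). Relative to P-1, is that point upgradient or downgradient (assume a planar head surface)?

upgradient

With h = a·x + b·y + c and P-1 as origin, the differences give:
  10·a + (-155)·b = -0.06
  95·a + (-70)·b = +0.27
Eliminate b (×(-70) and ×(-155), subtract): 14025·a = 46.050 → a = ∂h/∂x = +0.003283
Back-substitute: b = ∂h/∂y = +0.0005989.
Head at (460, -115) = 553.31 + (+0.003283)·(225) + (+0.0005989)·(-270) = 553.89 ft.
That is higher than the 553.31 ft at P-1, so the point is upgradient.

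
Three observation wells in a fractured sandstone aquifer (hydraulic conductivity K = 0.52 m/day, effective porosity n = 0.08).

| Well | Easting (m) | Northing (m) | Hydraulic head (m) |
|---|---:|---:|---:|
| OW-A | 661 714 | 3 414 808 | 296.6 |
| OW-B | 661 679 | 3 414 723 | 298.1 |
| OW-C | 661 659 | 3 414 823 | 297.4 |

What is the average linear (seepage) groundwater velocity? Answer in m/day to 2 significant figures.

0.13 m/day

Three-point gradient (reference OW-A): Δ to OW-B = (-35, -85, +1.5), Δ to OW-C = (-55, 15, +0.8).
∂h/∂x = -0.01740, ∂h/∂y = -0.01048 (det = -5200).
|∇h| = √(-0.01740² + -0.01048²) = 0.02031
Seepage velocity v = K·i/n = 0.52 × 0.02031 / 0.08 = 0.132 m/day.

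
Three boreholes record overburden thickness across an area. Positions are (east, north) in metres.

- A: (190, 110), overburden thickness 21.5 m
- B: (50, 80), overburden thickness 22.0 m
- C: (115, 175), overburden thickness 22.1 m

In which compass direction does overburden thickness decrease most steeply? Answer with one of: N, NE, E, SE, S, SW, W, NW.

SE

Taking A as reference: B−A = (-140, -30, +0.5); C−A = (-75, 65, +0.6).
Solve a·Δx + b·Δy = Δd: det = (-140)·65 − (-75)·(-30) = -11350.
∂d/∂x = [(+0.5)·65 − (+0.6)·(-30)] / -11350 = -0.004449
∂d/∂y = [(-140)·(+0.6) − (-75)·(+0.5)] / -11350 = +0.004097
Steepest decrease is along −∇f = (+0.004449 E, -0.004097 N) → southeast.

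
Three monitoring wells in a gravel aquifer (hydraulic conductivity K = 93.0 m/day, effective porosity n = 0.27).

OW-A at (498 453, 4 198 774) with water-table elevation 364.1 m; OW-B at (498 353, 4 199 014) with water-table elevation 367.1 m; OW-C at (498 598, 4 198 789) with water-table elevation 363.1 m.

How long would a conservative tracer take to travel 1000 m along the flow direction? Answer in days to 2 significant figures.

240 days

Differences from OW-A: to OW-B (Δx, Δy, Δh) = (-100, 240, +3.0); to OW-C = (145, 15, -1.0).
Solve a·Δx + b·Δy = Δh: det = (-100)·15 − 145·240 = -36300.
∂h/∂x = [(+3.0)·15 − (-1.0)·240] / -36300 = -0.007851
∂h/∂y = [(-100)·(-1.0) − 145·(+3.0)] / -36300 = +0.009229
|∇h| = √(-0.007851² + 0.009229²) = 0.01212
Seepage velocity v = K·i/n = 93.0 × 0.01212 / 0.27 = 4.175 m/day.
t = 1000 / 4.175 = 239.5 days.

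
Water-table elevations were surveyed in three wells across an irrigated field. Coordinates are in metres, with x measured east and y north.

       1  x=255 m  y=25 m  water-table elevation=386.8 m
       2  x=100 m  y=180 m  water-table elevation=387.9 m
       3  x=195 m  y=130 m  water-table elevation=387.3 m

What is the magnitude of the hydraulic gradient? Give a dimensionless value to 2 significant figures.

0.0057

Taking 1 as reference: 2−1 = (-155, 155, +1.1); 3−1 = (-60, 105, +0.5).
Determinant of the coordinate differences = (-155)·105 − (-60)·155 = -6975.
∂h/∂x = [(+1.1)·105 − (+0.5)·155] / -6975 = -0.005448
∂h/∂y = [(-155)·(+0.5) − (-60)·(+1.1)] / -6975 = +0.001649
|∇h| = √(-0.005448² + 0.001649²) = 0.005692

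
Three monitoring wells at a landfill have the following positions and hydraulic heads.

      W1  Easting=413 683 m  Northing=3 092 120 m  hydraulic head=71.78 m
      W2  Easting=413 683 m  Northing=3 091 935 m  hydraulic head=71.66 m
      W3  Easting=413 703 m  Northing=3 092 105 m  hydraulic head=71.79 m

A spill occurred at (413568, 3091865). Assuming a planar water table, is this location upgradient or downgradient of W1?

downgradient

Three-point gradient (reference W1): Δ to W2 = (0, -185, -0.12), Δ to W3 = (20, -15, +0.01).
∂h/∂x = +0.0009865, ∂h/∂y = +0.0006486 (det = 3700).
Head at (413568, 3091865) = 71.78 + (+0.0009865)·(-115) + (+0.0006486)·(-255) = 71.50 m.
That is lower than the 71.78 m at W1, so the point is downgradient.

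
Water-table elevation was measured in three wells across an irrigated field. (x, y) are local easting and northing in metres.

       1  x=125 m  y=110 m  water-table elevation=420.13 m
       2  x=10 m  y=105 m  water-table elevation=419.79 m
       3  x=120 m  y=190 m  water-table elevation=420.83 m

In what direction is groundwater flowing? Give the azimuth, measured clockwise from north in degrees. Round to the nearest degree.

196°

With h = a·x + b·y + c and 1 as origin, the differences give:
  (-115)·a + (-5)·b = -0.34
  (-5)·a + 80·b = +0.70
Eliminate b (×80 and ×(-5), subtract): -9225·a = -23.700 → a = ∂h/∂x = +0.002569
Back-substitute: b = ∂h/∂y = +0.008911.
Flow direction (−∇h) has components (-0.002569 E, -0.008911 N).
Azimuth = atan2(E, N) = atan2(-0.002569, -0.008911) = 196.1° ≈ 196°.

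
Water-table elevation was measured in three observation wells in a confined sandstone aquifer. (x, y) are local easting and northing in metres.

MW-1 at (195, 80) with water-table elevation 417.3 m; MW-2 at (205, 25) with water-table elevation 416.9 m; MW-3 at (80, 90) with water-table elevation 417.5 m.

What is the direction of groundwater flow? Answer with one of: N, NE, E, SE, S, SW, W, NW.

S

Three-point gradient (reference MW-1): Δ to MW-2 = (10, -55, -0.4), Δ to MW-3 = (-115, 10, +0.2).
∂h/∂x = -0.001124, ∂h/∂y = +0.007068 (det = -6225).
Flow = −∇h = (+0.001124 east, -0.007068 north), which points south.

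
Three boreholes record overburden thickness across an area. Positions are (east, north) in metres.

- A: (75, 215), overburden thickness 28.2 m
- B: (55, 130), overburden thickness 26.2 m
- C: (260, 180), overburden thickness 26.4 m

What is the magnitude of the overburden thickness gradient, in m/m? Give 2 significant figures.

0.025 m/m

With d = a·x + b·y + c and A as origin, the differences give:
  (-20)·a + (-85)·b = -2.0
  185·a + (-35)·b = -1.8
Eliminate b (×(-35) and ×(-85), subtract): 16425·a = -83.00 → a = ∂d/∂x = -0.005053
Back-substitute: b = ∂d/∂y = +0.02472.
|∇f| = √(-0.005053² + 0.02472²) = 0.02523 m/m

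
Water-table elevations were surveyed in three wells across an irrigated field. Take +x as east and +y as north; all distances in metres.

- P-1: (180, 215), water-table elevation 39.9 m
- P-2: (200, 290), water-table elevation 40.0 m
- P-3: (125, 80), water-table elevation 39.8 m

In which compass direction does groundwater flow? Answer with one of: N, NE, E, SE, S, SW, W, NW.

SE

With h = a·x + b·y + c and P-1 as origin, the differences give:
  20·a + 75·b = +0.1
  (-55)·a + (-135)·b = -0.1
Eliminate b (×(-135) and ×75, subtract): 1425·a = -6.00 → a = ∂h/∂x = -0.004211
Back-substitute: b = ∂h/∂y = +0.002456.
Flow = −∇h = (+0.004211 east, -0.002456 north), which points southeast.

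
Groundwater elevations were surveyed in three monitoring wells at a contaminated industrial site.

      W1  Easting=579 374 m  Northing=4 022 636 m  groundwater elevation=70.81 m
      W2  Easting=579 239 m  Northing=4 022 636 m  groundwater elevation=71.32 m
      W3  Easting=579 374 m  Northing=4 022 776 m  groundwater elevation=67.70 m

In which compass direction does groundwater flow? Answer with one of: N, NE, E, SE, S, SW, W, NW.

∂h/∂x = (71.32 − 70.81) / (579239 − 579374) = -0.003778
∂h/∂y = (67.70 − 70.81) / (4022776 − 4022636) = -0.02221
Flow = −∇h = (+0.003778 east, +0.02221 north), which points north.

N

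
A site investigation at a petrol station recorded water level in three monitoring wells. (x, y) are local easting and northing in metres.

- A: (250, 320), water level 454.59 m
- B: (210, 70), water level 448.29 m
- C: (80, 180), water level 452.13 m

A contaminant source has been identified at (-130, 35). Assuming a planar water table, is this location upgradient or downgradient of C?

Differences from A: to B (Δx, Δy, Δh) = (-40, -250, -6.30); to C = (-170, -140, -2.46).
Determinant of the coordinate differences = (-40)·(-140) − (-170)·(-250) = -36900.
∂h/∂x = [(-6.30)·(-140) − (-2.46)·(-250)] / -36900 = -0.007236
∂h/∂y = [(-40)·(-2.46) − (-170)·(-6.30)] / -36900 = +0.02636
Head at (-130, 35) = 454.59 + (-0.007236)·(-380) + (+0.02636)·(-285) = 449.83 m.
That is lower than the 452.13 m at C, so the point is downgradient.

downgradient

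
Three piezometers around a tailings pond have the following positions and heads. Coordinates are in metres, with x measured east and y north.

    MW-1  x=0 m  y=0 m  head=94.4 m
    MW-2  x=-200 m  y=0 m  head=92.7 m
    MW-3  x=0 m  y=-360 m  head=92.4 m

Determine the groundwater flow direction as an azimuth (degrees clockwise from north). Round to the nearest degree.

∂h/∂x = (92.7 − 94.4) / (-200 − 0) = +0.008500
∂h/∂y = (92.4 − 94.4) / (-360 − 0) = +0.005556
Flow direction (−∇h) has components (-0.008500 E, -0.005556 N).
Azimuth = atan2(E, N) = atan2(-0.008500, -0.005556) = 236.8° ≈ 237°.

237°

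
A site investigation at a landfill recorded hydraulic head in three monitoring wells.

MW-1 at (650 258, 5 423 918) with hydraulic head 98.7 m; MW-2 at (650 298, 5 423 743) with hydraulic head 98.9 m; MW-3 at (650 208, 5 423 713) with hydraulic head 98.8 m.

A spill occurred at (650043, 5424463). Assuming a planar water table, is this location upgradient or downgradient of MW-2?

With h = a·x + b·y + c and MW-1 as origin, the differences give:
  40·a + (-175)·b = +0.2
  (-50)·a + (-205)·b = +0.1
Eliminate b (×(-205) and ×(-175), subtract): -16950·a = -23.50 → a = ∂h/∂x = +0.001386
Back-substitute: b = ∂h/∂y = -0.0008260.
Head at (650043, 5424463) = 98.7 + (+0.001386)·(-215) + (-0.0008260)·(545) = 97.95 m.
That is lower than the 98.9 m at MW-2, so the point is downgradient.

downgradient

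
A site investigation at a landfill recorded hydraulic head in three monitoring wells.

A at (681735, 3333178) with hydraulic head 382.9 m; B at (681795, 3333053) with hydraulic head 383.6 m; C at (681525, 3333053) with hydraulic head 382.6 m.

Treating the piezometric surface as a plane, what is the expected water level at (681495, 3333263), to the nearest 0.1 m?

With h = a·x + b·y + c and A as origin, the differences give:
  60·a + (-125)·b = +0.7
  (-210)·a + (-125)·b = -0.3
Eliminate b (×(-125) and ×(-125), subtract): -33750·a = -125.00 → a = ∂h/∂x = +0.003704
Back-substitute: b = ∂h/∂y = -0.003822.
h(681495, 3333263) = 382.9 + (+0.003704)·(-240) + (-0.003822)·(85) = 382.9 -0.889 -0.325 = 381.686 m.

381.7 m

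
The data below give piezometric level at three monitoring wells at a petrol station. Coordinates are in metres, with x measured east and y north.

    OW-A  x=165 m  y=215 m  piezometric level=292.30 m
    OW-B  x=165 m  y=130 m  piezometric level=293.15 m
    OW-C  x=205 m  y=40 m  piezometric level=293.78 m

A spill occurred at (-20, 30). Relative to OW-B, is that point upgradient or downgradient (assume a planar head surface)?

upgradient

Differences from OW-A: to OW-B (Δx, Δy, Δh) = (0, -85, +0.85); to OW-C = (40, -175, +1.48).
Determinant of the coordinate differences = 0·(-175) − 40·(-85) = 3400.
∂h/∂x = [(+0.85)·(-175) − (+1.48)·(-85)] / 3400 = -0.006750
∂h/∂y = [0·(+1.48) − 40·(+0.85)] / 3400 = -0.010000
Head at (-20, 30) = 292.30 + (-0.006750)·(-185) + (-0.010000)·(-185) = 295.40 m.
That is higher than the 293.15 m at OW-B, so the point is upgradient.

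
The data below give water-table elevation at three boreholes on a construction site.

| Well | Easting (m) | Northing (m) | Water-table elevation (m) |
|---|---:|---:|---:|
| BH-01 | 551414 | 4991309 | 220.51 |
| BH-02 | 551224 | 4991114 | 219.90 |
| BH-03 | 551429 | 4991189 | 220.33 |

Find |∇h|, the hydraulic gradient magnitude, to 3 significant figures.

Taking BH-01 as reference: BH-02−BH-01 = (-190, -195, -0.61); BH-03−BH-01 = (15, -120, -0.18).
Determinant of the coordinate differences = (-190)·(-120) − 15·(-195) = 25725.
∂h/∂x = [(-0.61)·(-120) − (-0.18)·(-195)] / 25725 = +0.001481
∂h/∂y = [(-190)·(-0.18) − 15·(-0.61)] / 25725 = +0.001685
|∇h| = √(0.001481² + 0.001685²) = 0.002243

0.00224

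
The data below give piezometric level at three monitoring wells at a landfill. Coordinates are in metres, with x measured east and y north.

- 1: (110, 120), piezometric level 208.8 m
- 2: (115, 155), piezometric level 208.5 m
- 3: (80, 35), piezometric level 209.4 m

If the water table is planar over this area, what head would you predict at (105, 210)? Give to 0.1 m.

207.9 m

With h = a·x + b·y + c and 1 as origin, the differences give:
  5·a + 35·b = -0.3
  (-30)·a + (-85)·b = +0.6
Eliminate b (×(-85) and ×35, subtract): 625·a = 4.50 → a = ∂h/∂x = +0.007200
Back-substitute: b = ∂h/∂y = -0.009600.
h(105, 210) = 208.8 + (+0.007200)·(-5) + (-0.009600)·(90) = 208.8 -0.036 -0.864 = 207.900 m.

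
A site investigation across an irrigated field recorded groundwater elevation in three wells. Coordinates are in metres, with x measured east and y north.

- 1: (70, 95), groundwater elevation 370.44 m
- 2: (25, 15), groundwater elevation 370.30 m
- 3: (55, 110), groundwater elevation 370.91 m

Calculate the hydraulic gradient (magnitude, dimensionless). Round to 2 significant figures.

0.023

Three-point gradient (reference 1): Δ to 2 = (-45, -80, -0.14), Δ to 3 = (-15, 15, +0.47).
∂h/∂x = -0.01893, ∂h/∂y = +0.01240 (det = -1875).
|∇h| = √(-0.01893² + 0.01240²) = 0.02263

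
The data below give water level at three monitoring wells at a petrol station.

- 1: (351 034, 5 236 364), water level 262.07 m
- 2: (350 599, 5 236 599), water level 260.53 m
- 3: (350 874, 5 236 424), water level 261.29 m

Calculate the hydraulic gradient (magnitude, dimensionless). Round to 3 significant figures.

With h = a·x + b·y + c and 1 as origin, the differences give:
  (-435)·a + 235·b = -1.54
  (-160)·a + 60·b = -0.78
Eliminate b (×60 and ×235, subtract): 11500·a = 90.900 → a = ∂h/∂x = +0.007904
Back-substitute: b = ∂h/∂y = +0.008078.
|∇h| = √(0.007904² + 0.008078²) = 0.0113

0.0113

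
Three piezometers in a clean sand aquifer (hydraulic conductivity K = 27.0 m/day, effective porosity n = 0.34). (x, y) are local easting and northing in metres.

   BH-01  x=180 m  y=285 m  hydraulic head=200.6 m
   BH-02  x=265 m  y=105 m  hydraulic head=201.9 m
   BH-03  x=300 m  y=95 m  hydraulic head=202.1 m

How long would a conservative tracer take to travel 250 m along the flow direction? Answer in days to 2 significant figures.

470 days

Differences from BH-01: to BH-02 (Δx, Δy, Δh) = (85, -180, +1.3); to BH-03 = (120, -190, +1.5).
Determinant of the coordinate differences = 85·(-190) − 120·(-180) = 5450.
∂h/∂x = [(+1.3)·(-190) − (+1.5)·(-180)] / 5450 = +0.004220
∂h/∂y = [85·(+1.5) − 120·(+1.3)] / 5450 = -0.005229
|∇h| = √(0.004220² + -0.005229²) = 0.006719
Seepage velocity v = K·i/n = 27.0 × 0.006719 / 0.34 = 0.5336 m/day.
t = 250 / 0.5336 = 468.5 days.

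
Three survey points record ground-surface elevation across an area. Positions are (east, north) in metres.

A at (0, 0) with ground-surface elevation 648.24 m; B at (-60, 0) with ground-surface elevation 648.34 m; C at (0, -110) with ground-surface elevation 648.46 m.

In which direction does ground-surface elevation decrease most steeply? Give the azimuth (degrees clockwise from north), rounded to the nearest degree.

040°

∂z/∂x = (648.34 − 648.24) / (-60 − 0) = -0.001667
∂z/∂y = (648.46 − 648.24) / (-110 − 0) = -0.002000
Steepest decrease is along −∇f: components (+0.001667 E, +0.002000 N).
Azimuth = atan2(+0.001667, +0.002000) = 39.8° ≈ 040°.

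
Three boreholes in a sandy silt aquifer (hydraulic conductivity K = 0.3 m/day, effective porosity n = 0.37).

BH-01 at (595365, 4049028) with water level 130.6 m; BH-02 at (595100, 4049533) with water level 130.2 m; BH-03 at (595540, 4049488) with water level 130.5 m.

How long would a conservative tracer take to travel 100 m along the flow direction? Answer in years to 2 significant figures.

Differences from BH-01: to BH-02 (Δx, Δy, Δh) = (-265, 505, -0.4); to BH-03 = (175, 460, -0.1).
Determinant of the coordinate differences = (-265)·460 − 175·505 = -210275.
∂h/∂x = [(-0.4)·460 − (-0.1)·505] / -210275 = +0.0006349
∂h/∂y = [(-265)·(-0.1) − 175·(-0.4)] / -210275 = -0.0004589
|∇h| = √(0.0006349² + -0.0004589²) = 0.0007834
Seepage velocity v = K·i/n = 0.3 × 0.0007834 / 0.37 = 0.0006352 m/day.
t = 100 / 0.0006352 = 1.574e+05 days = 431 years.

430 years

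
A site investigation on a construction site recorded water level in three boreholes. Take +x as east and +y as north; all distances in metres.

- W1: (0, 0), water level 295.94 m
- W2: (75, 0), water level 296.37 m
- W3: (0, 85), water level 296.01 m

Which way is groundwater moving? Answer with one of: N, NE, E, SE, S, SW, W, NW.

W

∂h/∂x = (296.37 − 295.94) / (75 − 0) = +0.005733
∂h/∂y = (296.01 − 295.94) / (85 − 0) = +0.0008235
Flow = −∇h = (-0.005733 east, -0.0008235 north), which points west.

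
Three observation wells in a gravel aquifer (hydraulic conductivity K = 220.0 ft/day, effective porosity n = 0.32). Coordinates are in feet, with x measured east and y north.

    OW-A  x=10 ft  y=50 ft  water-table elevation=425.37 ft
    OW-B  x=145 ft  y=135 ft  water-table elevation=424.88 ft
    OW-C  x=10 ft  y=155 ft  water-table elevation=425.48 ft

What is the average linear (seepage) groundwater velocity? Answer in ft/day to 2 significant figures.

3.0 ft/day

With h = a·x + b·y + c and OW-A as origin, the differences give:
  135·a + 85·b = -0.49
  0·a + 105·b = +0.11
Eliminate b (×105 and ×85, subtract): 14175·a = -60.800 → a = ∂h/∂x = -0.004289
Back-substitute: b = ∂h/∂y = +0.001048.
|∇h| = √(-0.004289² + 0.001048²) = 0.004415
Seepage velocity v = K·i/n = 220.0 × 0.004415 / 0.32 = 3.035 ft/day.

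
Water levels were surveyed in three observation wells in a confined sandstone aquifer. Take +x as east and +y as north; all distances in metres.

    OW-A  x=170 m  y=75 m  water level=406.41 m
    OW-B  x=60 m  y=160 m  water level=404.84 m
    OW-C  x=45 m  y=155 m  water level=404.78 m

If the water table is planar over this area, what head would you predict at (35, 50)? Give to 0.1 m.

405.7 m

With h = a·x + b·y + c and OW-A as origin, the differences give:
  (-110)·a + 85·b = -1.57
  (-125)·a + 80·b = -1.63
Eliminate b (×80 and ×85, subtract): 1825·a = 12.950 → a = ∂h/∂x = +0.007096
Back-substitute: b = ∂h/∂y = -0.009288.
h(35, 50) = 406.41 + (+0.007096)·(-135) + (-0.009288)·(-25) = 406.41 -0.958 +0.232 = 405.684 m.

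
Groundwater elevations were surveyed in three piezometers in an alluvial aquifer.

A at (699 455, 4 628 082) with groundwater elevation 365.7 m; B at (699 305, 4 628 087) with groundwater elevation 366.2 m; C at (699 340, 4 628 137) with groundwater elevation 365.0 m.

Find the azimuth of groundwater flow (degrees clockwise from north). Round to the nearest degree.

011°

Taking A as reference: B−A = (-150, 5, +0.5); C−A = (-115, 55, -0.7).
Solve a·Δx + b·Δy = Δh: det = (-150)·55 − (-115)·5 = -7675.
∂h/∂x = [(+0.5)·55 − (-0.7)·5] / -7675 = -0.004039
∂h/∂y = [(-150)·(-0.7) − (-115)·(+0.5)] / -7675 = -0.02117
Flow direction (−∇h) has components (+0.004039 E, +0.02117 N).
Azimuth = atan2(E, N) = atan2(+0.004039, +0.02117) = 10.8° ≈ 011°.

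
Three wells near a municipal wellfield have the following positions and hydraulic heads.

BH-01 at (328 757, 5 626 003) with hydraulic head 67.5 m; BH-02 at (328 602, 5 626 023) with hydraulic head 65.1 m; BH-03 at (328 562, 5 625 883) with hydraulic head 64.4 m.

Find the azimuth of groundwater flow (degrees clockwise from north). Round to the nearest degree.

Taking BH-01 as reference: BH-02−BH-01 = (-155, 20, -2.4); BH-03−BH-01 = (-195, -120, -3.1).
Determinant of the coordinate differences = (-155)·(-120) − (-195)·20 = 22500.
∂h/∂x = [(-2.4)·(-120) − (-3.1)·20] / 22500 = +0.01556
∂h/∂y = [(-155)·(-3.1) − (-195)·(-2.4)] / 22500 = +0.0005556
Flow direction (−∇h) has components (-0.01556 E, -0.0005556 N).
Azimuth = atan2(E, N) = atan2(-0.01556, -0.0005556) = 268.0° ≈ 268°.

268°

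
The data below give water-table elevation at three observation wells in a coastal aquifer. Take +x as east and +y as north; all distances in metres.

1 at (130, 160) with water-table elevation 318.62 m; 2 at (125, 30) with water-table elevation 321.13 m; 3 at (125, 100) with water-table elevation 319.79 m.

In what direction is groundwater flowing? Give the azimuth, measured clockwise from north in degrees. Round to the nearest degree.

With h = a·x + b·y + c and 1 as origin, the differences give:
  (-5)·a + (-130)·b = +2.51
  (-5)·a + (-60)·b = +1.17
Eliminate b (×(-60) and ×(-130), subtract): -350·a = 1.500 → a = ∂h/∂x = -0.004286
Back-substitute: b = ∂h/∂y = -0.01914.
Flow direction (−∇h) has components (+0.004286 E, +0.01914 N).
Azimuth = atan2(E, N) = atan2(+0.004286, +0.01914) = 12.6° ≈ 013°.

013°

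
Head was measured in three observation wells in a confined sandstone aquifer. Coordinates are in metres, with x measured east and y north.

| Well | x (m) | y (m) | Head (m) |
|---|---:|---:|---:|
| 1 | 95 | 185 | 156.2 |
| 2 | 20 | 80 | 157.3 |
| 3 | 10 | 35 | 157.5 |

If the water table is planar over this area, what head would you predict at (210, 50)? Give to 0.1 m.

155.0 m

Differences from 1: to 2 (Δx, Δy, Δh) = (-75, -105, +1.1); to 3 = (-85, -150, +1.3).
Determinant of the coordinate differences = (-75)·(-150) − (-85)·(-105) = 2325.
∂h/∂x = [(+1.1)·(-150) − (+1.3)·(-105)] / 2325 = -0.01226
∂h/∂y = [(-75)·(+1.3) − (-85)·(+1.1)] / 2325 = -0.001720
h(210, 50) = 156.2 + (-0.01226)·(115) + (-0.001720)·(-135) = 156.2 -1.410 +0.232 = 155.023 m.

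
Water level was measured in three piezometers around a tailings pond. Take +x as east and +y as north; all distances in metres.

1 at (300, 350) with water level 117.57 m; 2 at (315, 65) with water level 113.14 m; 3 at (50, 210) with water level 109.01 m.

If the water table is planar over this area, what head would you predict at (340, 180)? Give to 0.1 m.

115.7 m

With h = a·x + b·y + c and 1 as origin, the differences give:
  15·a + (-285)·b = -4.43
  (-250)·a + (-140)·b = -8.56
Eliminate b (×(-140) and ×(-285), subtract): -73350·a = -1819.400 → a = ∂h/∂x = +0.02480
Back-substitute: b = ∂h/∂y = +0.01685.
h(340, 180) = 117.57 + (+0.02480)·(40) + (+0.01685)·(-170) = 117.57 +0.992 -2.864 = 115.698 m.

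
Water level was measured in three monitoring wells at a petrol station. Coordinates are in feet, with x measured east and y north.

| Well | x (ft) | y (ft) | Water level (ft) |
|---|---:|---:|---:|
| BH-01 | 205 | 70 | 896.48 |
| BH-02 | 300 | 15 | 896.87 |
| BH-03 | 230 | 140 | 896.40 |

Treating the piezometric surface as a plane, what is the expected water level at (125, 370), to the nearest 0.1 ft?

Differences from BH-01: to BH-02 (Δx, Δy, Δh) = (95, -55, +0.39); to BH-03 = (25, 70, -0.08).
Determinant of the coordinate differences = 95·70 − 25·(-55) = 8025.
∂h/∂x = [(+0.39)·70 − (-0.08)·(-55)] / 8025 = +0.002854
∂h/∂y = [95·(-0.08) − 25·(+0.39)] / 8025 = -0.002162
h(125, 370) = 896.48 + (+0.002854)·(-80) + (-0.002162)·(300) = 896.48 -0.228 -0.649 = 895.603 ft.

895.6 ft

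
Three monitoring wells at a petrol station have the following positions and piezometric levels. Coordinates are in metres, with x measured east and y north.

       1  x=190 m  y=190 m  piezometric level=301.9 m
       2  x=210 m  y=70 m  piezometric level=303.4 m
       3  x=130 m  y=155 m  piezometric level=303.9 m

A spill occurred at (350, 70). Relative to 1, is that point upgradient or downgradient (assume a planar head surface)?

downgradient

With h = a·x + b·y + c and 1 as origin, the differences give:
  20·a + (-120)·b = +1.5
  (-60)·a + (-35)·b = +2.0
Eliminate b (×(-35) and ×(-120), subtract): -7900·a = 187.50 → a = ∂h/∂x = -0.02373
Back-substitute: b = ∂h/∂y = -0.01646.
Head at (350, 70) = 301.9 + (-0.02373)·(160) + (-0.01646)·(-120) = 300.08 m.
That is lower than the 301.9 m at 1, so the point is downgradient.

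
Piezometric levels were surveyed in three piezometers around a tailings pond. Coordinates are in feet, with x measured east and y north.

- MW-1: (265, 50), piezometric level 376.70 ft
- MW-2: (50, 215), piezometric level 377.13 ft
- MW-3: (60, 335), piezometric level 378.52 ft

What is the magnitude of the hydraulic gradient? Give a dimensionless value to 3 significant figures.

0.0128

Taking MW-1 as reference: MW-2−MW-1 = (-215, 165, +0.43); MW-3−MW-1 = (-205, 285, +1.82).
Solve a·Δx + b·Δy = Δh: det = (-215)·285 − (-205)·165 = -27450.
∂h/∂x = [(+0.43)·285 − (+1.82)·165] / -27450 = +0.006475
∂h/∂y = [(-215)·(+1.82) − (-205)·(+0.43)] / -27450 = +0.01104
|∇h| = √(0.006475² + 0.01104²) = 0.0128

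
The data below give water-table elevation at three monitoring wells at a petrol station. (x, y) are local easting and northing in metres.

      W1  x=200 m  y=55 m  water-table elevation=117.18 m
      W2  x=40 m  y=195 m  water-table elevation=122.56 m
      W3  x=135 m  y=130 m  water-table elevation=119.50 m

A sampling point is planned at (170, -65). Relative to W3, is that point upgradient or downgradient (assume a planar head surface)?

Differences from W1: to W2 (Δx, Δy, Δh) = (-160, 140, +5.38); to W3 = (-65, 75, +2.32).
Solve a·Δx + b·Δy = Δh: det = (-160)·75 − (-65)·140 = -2900.
∂h/∂x = [(+5.38)·75 − (+2.32)·140] / -2900 = -0.02714
∂h/∂y = [(-160)·(+2.32) − (-65)·(+5.38)] / -2900 = +0.007414
Head at (170, -65) = 117.18 + (-0.02714)·(-30) + (+0.007414)·(-120) = 117.10 m.
That is lower than the 119.50 m at W3, so the point is downgradient.

downgradient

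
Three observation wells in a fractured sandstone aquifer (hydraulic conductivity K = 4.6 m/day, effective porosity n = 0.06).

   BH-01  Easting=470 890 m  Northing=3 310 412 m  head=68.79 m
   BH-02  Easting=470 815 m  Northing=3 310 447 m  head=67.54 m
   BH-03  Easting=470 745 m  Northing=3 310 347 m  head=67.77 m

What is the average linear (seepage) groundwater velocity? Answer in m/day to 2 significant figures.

With h = a·x + b·y + c and BH-01 as origin, the differences give:
  (-75)·a + 35·b = -1.25
  (-145)·a + (-65)·b = -1.02
Eliminate b (×(-65) and ×35, subtract): 9950·a = 116.950 → a = ∂h/∂x = +0.01175
Back-substitute: b = ∂h/∂y = -0.01053.
|∇h| = √(0.01175² + -0.01053²) = 0.01578
Seepage velocity v = K·i/n = 4.6 × 0.01578 / 0.06 = 1.21 m/day.

1.2 m/day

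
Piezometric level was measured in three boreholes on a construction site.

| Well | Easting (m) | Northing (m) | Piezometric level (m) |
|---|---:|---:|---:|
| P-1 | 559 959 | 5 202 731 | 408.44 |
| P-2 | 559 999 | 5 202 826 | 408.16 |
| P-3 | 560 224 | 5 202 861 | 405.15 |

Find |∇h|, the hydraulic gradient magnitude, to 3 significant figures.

Differences from P-1: to P-2 (Δx, Δy, Δh) = (40, 95, -0.28); to P-3 = (265, 130, -3.29).
Determinant of the coordinate differences = 40·130 − 265·95 = -19975.
∂h/∂x = [(-0.28)·130 − (-3.29)·95] / -19975 = -0.01382
∂h/∂y = [40·(-3.29) − 265·(-0.28)] / -19975 = +0.002874
|∇h| = √(-0.01382² + 0.002874²) = 0.01412

0.0141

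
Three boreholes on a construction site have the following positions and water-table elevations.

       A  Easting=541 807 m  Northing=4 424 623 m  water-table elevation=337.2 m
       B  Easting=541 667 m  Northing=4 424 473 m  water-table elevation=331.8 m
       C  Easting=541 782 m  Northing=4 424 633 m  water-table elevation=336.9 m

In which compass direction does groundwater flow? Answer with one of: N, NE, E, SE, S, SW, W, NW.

SW

Differences from A: to B (Δx, Δy, Δh) = (-140, -150, -5.4); to C = (-25, 10, -0.3).
Determinant of the coordinate differences = (-140)·10 − (-25)·(-150) = -5150.
∂h/∂x = [(-5.4)·10 − (-0.3)·(-150)] / -5150 = +0.01922
∂h/∂y = [(-140)·(-0.3) − (-25)·(-5.4)] / -5150 = +0.01806
Flow = −∇h = (-0.01922 east, -0.01806 north), which points southwest.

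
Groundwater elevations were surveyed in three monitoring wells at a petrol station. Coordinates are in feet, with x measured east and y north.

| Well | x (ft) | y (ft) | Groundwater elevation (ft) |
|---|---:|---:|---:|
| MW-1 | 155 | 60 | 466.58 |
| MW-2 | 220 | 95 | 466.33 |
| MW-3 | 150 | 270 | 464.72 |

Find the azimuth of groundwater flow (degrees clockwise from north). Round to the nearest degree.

354°

With h = a·x + b·y + c and MW-1 as origin, the differences give:
  65·a + 35·b = -0.25
  (-5)·a + 210·b = -1.86
Eliminate b (×210 and ×35, subtract): 13825·a = 12.600 → a = ∂h/∂x = +0.0009114
Back-substitute: b = ∂h/∂y = -0.008835.
Flow direction (−∇h) has components (-0.0009114 E, +0.008835 N).
Azimuth = atan2(E, N) = atan2(-0.0009114, +0.008835) = 354.1° ≈ 354°.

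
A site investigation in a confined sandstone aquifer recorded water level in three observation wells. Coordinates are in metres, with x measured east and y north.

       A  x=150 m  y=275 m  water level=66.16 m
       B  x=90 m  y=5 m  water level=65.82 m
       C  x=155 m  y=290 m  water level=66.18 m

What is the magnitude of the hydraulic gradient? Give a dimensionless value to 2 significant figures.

0.0013

Taking A as reference: B−A = (-60, -270, -0.34); C−A = (5, 15, +0.02).
Determinant of the coordinate differences = (-60)·15 − 5·(-270) = 450.
∂h/∂x = [(-0.34)·15 − (+0.02)·(-270)] / 450 = +0.0006667
∂h/∂y = [(-60)·(+0.02) − 5·(-0.34)] / 450 = +0.001111
|∇h| = √(0.0006667² + 0.001111²) = 0.001296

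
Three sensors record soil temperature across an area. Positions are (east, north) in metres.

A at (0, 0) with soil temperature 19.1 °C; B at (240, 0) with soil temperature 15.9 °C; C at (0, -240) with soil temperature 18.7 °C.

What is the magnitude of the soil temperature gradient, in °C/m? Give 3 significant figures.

∂T/∂x = (15.9 − 19.1) / (240 − 0) = -0.01333
∂T/∂y = (18.7 − 19.1) / (-240 − 0) = +0.001667
|∇f| = √(-0.01333² + 0.001667²) = 0.01343 °C/m

0.0134 °C/m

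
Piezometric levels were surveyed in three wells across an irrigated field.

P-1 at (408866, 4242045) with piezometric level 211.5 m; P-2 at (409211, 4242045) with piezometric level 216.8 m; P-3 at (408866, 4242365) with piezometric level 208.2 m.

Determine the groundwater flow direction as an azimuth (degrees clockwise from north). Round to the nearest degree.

∂h/∂x = (216.8 − 211.5) / (409211 − 408866) = +0.01536
∂h/∂y = (208.2 − 211.5) / (4242365 − 4242045) = -0.01031
Flow direction (−∇h) has components (-0.01536 E, +0.01031 N).
Azimuth = atan2(E, N) = atan2(-0.01536, +0.01031) = 303.9° ≈ 304°.

304°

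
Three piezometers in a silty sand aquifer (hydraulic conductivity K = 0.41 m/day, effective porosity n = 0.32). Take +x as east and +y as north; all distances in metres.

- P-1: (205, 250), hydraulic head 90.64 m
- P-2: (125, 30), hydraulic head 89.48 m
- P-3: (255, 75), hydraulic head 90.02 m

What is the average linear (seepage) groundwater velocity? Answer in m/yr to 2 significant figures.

Taking P-1 as reference: P-2−P-1 = (-80, -220, -1.16); P-3−P-1 = (50, -175, -0.62).
Solve a·Δx + b·Δy = Δh: det = (-80)·(-175) − 50·(-220) = 25000.
∂h/∂x = [(-1.16)·(-175) − (-0.62)·(-220)] / 25000 = +0.002664
∂h/∂y = [(-80)·(-0.62) − 50·(-1.16)] / 25000 = +0.004304
|∇h| = √(0.002664² + 0.004304²) = 0.005062
Seepage velocity v = K·i/n = 0.41 × 0.005062 / 0.32 = 0.006486 m/day = 2.369 m/yr.

2.4 m/yr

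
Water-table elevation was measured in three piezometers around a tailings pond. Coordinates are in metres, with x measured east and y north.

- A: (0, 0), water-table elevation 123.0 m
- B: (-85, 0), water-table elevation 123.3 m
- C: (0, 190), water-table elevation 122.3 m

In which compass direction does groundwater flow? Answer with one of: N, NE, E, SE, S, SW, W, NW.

NE

∂h/∂x = (123.3 − 123.0) / (-85 − 0) = -0.003529
∂h/∂y = (122.3 − 123.0) / (190 − 0) = -0.003684
Flow = −∇h = (+0.003529 east, +0.003684 north), which points northeast.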